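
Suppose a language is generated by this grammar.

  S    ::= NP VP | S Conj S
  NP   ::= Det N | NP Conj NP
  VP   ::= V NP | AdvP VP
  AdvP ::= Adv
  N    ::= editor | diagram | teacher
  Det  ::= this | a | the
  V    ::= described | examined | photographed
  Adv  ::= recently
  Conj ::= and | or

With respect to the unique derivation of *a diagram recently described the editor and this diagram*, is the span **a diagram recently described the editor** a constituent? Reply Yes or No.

No

[S [NP [Det a] [N diagram]] [VP [AdvP [Adv recently]] [VP [V described] [NP [NP [Det the] [N editor]] [Conj and] [NP [Det this] [N diagram]]]]]]
The smallest constituent containing 'a diagram recently described the editor' is the S spanning 'a diagram recently described the editor and this diagram'; no single node in the tree dominates exactly the given words.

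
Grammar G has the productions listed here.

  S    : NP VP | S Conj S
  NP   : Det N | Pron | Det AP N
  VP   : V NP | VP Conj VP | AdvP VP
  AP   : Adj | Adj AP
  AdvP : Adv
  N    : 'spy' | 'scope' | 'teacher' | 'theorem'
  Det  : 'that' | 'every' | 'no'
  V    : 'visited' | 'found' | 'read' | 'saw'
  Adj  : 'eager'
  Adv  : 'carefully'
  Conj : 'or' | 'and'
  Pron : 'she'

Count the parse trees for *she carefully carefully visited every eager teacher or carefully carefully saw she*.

3

Two of the 3 distinct bracketings:
[S [NP [Pron she]] [VP [VP [AdvP [Adv carefully]] [VP [AdvP [Adv carefully]] [VP [V visited] [NP [Det every] [AP [Adj eager]] [N teacher]]]]] [Conj or] [VP [AdvP [Adv carefully]] [VP [AdvP [Adv carefully]] [VP [V saw] [NP [Pron she]]]]]]]
[S [NP [Pron she]] [VP [AdvP [Adv carefully]] [VP [VP [AdvP [Adv carefully]] [VP [V visited] [NP [Det every] [AP [Adj eager]] [N teacher]]]] [Conj or] [VP [AdvP [Adv carefully]] [VP [AdvP [Adv carefully]] [VP [V saw] [NP [Pron she]]]]]]]]
The trees differ in how a recursive rule is bracketed over the same span.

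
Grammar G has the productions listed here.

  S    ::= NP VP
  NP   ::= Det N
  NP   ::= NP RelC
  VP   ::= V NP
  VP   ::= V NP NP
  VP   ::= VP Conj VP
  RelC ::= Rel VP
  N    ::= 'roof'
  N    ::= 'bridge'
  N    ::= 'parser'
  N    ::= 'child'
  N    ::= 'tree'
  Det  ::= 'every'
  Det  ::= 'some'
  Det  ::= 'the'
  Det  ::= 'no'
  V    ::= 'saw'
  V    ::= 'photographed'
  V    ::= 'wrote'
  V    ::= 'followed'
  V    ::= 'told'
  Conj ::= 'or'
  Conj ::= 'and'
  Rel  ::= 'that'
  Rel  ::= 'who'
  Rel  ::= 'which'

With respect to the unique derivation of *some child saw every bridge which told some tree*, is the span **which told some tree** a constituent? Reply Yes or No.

Yes

[S [NP [Det some] [N child]] [VP [V saw] [NP [NP [Det every] [N bridge]] [RelC [Rel which] [VP [V told] [NP [Det some] [N tree]]]]]]]
The words 'which told some tree' are exhaustively dominated by a single RelC node (built by RelC → Rel VP), so they form a constituent.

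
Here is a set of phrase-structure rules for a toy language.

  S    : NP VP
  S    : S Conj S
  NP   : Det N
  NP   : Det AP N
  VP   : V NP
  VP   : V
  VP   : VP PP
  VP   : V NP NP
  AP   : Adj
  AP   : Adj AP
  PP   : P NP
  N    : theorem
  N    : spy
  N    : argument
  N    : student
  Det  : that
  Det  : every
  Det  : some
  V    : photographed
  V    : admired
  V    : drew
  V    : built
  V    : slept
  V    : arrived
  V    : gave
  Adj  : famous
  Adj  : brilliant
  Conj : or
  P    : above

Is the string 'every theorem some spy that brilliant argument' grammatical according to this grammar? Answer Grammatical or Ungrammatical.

Ungrammatical

For S → NP VP, the only prefix that parses as NP is 'every theorem', but the remainder 'some spy that brilliant argument' is not a VP under these rules. The alternative S rule S → S Conj S likewise has no satisfying split.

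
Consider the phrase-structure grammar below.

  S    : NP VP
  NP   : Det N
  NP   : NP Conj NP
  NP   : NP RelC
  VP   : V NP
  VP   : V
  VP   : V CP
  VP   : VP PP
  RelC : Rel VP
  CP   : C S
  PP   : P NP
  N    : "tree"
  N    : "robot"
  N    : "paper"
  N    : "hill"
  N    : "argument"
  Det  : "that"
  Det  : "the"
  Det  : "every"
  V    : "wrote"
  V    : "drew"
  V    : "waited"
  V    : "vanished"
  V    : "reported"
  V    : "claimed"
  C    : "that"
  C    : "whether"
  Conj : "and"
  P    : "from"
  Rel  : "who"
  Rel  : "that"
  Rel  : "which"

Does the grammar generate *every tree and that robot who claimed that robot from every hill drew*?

Grammatical

S
  NP
    NP
      Det: every
      N: tree
    Conj: and
    NP
      NP
        Det: that
        N: robot
      RelC
        Rel: who
        VP
          VP
            V: claimed
            NP
              Det: that
              N: robot
          PP
            P: from
            NP
              Det: every
              N: hill
  VP
    V: drew
The bracketing above is licensed at every node by one of the given productions, with S at the root.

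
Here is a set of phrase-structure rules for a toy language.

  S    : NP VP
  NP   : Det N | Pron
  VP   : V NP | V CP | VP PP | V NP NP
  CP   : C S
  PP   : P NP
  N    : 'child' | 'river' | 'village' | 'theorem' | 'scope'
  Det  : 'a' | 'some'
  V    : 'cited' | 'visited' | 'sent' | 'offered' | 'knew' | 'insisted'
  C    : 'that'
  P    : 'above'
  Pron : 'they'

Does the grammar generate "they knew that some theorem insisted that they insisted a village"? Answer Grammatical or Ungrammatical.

Grammatical

[S [NP [Pron they]] [VP [V knew] [CP [C that] [S [NP [Det some] [N theorem]] [VP [V insisted] [CP [C that] [S [NP [Pron they]] [VP [V insisted] [NP [Det a] [N village]]]]]]]]]]
Each bracket corresponds to one application of a listed rule, so the string is derivable from S.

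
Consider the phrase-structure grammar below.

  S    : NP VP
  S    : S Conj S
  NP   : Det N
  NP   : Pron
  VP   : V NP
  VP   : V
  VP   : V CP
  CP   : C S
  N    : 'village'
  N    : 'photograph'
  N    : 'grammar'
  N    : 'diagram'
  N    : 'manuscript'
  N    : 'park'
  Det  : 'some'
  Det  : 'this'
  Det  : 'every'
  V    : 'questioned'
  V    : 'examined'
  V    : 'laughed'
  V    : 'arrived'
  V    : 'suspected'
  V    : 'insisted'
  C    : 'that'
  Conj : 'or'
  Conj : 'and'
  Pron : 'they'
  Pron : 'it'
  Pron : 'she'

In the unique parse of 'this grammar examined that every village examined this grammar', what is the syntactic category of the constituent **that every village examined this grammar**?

S
  NP
    Det: this
    N: grammar
  VP
    V: examined
    CP
      C: that
      S
        NP
          Det: every
          N: village
        VP
          V: examined
          NP
            Det: this
            N: grammar
The span 'that every village examined this grammar' is the CP node built by CP → C S.

CP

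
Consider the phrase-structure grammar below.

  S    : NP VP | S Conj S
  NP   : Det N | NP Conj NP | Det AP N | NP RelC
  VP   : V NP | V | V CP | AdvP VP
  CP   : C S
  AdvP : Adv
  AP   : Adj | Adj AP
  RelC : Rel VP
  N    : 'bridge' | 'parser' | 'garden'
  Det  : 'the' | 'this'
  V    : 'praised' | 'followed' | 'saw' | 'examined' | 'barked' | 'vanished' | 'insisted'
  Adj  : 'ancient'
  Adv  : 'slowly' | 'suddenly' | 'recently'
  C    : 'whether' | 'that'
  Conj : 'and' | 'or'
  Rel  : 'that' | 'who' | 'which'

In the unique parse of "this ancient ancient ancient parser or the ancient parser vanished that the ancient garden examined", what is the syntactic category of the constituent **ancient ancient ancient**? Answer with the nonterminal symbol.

AP

S
  NP
    NP
      Det: this
      AP
        Adj: ancient
        AP
          Adj: ancient
          AP
            Adj: ancient
      N: parser
    Conj: or
    NP
      Det: the
      AP
        Adj: ancient
      N: parser
  VP
    V: vanished
    CP
      C: that
      S
        NP
          Det: the
          AP
            Adj: ancient
          N: garden
        VP
          V: examined
The span 'ancient ancient ancient' is the AP node built by AP → Adj AP.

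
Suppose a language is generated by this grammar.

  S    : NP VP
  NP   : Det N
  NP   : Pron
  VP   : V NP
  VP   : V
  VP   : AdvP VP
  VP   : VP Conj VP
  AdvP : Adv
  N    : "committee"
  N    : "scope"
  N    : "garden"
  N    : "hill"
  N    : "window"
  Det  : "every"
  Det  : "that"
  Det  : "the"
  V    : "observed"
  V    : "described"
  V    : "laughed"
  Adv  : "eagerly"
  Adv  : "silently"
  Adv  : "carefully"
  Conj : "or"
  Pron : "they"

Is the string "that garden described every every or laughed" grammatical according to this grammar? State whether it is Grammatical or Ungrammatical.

A Det word can never sit immediately before a Det word in any string this grammar generates, so the substring 'every every' rules out a derivation.

Ungrammatical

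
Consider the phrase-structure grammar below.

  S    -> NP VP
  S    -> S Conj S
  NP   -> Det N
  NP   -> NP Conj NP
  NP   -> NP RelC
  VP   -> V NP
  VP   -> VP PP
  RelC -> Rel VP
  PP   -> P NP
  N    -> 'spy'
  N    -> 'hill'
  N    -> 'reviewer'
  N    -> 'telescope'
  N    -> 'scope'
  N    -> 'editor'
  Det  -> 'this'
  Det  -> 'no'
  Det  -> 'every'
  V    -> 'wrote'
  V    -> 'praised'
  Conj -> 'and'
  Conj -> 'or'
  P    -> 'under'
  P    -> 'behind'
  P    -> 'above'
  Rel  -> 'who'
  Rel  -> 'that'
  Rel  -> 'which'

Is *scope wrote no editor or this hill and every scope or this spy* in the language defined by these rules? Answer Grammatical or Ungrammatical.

Ungrammatical

For S → NP VP, no prefix of the string parses as an NP. The alternative S rule S → S Conj S likewise has no satisfying split.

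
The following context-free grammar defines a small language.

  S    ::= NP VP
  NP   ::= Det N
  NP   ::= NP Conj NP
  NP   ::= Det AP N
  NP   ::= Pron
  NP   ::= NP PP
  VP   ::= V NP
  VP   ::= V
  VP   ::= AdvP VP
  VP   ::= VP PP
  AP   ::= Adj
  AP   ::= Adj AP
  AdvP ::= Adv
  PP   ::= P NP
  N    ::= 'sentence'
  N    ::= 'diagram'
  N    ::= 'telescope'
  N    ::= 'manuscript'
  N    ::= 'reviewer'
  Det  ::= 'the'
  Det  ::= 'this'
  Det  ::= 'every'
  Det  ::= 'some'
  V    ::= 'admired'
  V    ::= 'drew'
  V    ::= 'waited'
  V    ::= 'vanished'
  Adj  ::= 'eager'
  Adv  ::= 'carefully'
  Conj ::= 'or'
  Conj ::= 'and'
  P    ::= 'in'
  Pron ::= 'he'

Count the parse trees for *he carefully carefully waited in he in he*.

Two of the 9 distinct bracketings:
[S [NP [Pron he]] [VP [AdvP [Adv carefully]] [VP [AdvP [Adv carefully]] [VP [VP [V waited]] [PP [P in] [NP [NP [Pron he]] [PP [P in] [NP [Pron he]]]]]]]]]
[S [NP [Pron he]] [VP [AdvP [Adv carefully]] [VP [AdvP [Adv carefully]] [VP [VP [VP [V waited]] [PP [P in] [NP [Pron he]]]] [PP [P in] [NP [Pron he]]]]]]]
The difference turns on whether NP → NP PP is used at the relevant span, versus an alternative expansion of NP.

9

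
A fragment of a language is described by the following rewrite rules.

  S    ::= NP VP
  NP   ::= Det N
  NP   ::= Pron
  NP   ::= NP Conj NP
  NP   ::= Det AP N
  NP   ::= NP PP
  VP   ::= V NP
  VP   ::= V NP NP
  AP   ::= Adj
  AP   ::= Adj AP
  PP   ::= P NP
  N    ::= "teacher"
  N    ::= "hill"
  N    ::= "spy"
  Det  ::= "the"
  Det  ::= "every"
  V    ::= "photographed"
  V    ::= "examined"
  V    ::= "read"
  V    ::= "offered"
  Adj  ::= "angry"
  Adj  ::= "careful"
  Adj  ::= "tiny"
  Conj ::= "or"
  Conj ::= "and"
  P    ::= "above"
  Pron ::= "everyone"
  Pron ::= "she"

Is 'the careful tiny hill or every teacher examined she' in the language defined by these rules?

[S [NP [NP [Det the] [AP [Adj careful] [AP [Adj tiny]]] [N hill]] [Conj or] [NP [Det every] [N teacher]]] [VP [V examined] [NP [Pron she]]]]
Every word is introduced by a lexical rule and the phrasal rules combine the resulting categories into a single S.

Grammatical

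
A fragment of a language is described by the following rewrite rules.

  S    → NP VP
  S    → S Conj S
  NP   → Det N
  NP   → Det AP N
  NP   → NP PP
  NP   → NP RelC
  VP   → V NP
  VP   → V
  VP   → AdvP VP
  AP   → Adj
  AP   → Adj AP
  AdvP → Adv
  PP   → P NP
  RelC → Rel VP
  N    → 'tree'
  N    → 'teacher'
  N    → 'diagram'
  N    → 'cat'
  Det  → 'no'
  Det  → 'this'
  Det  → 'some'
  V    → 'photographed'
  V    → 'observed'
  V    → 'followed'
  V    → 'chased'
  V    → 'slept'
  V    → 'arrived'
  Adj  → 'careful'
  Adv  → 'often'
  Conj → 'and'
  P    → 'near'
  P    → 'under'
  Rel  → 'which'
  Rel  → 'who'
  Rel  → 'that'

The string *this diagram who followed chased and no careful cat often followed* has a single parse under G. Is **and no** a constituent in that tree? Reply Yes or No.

[S [S [NP [NP [Det this] [N diagram]] [RelC [Rel who] [VP [V followed]]]] [VP [V chased]]] [Conj and] [S [NP [Det no] [AP [Adj careful]] [N cat]] [VP [AdvP [Adv often]] [VP [V followed]]]]]
The smallest constituent containing 'and no' is the S spanning 'this diagram who followed chased and no careful cat often followed'; no single node in the tree dominates exactly the given words.

No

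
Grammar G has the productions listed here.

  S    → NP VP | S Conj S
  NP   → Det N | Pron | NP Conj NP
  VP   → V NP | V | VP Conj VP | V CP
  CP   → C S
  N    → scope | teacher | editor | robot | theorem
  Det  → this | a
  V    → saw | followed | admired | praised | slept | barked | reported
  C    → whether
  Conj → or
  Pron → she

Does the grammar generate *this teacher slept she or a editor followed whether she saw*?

Grammatical

[S [S [NP [Det this] [N teacher]] [VP [V slept] [NP [Pron she]]]] [Conj or] [S [NP [Det a] [N editor]] [VP [V followed] [CP [C whether] [S [NP [Pron she]] [VP [V saw]]]]]]]
Each bracket corresponds to one application of a listed rule, so the string is derivable from S.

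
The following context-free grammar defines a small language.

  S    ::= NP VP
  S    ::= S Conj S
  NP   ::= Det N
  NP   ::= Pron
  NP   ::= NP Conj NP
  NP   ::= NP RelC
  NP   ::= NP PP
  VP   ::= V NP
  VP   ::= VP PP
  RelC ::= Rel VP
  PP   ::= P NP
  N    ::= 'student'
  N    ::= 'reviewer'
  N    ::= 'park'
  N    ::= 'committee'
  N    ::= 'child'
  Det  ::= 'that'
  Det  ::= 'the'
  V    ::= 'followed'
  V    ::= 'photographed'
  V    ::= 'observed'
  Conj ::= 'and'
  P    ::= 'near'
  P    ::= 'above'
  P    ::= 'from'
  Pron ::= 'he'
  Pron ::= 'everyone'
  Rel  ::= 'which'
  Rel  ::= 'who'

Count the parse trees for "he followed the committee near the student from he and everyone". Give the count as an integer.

Two of the 9 distinct bracketings:
[S [NP [Pron he]] [VP [V followed] [NP [NP [NP [Det the] [N committee]] [PP [P near] [NP [NP [Det the] [N student]] [PP [P from] [NP [Pron he]]]]]] [Conj and] [NP [Pron everyone]]]]]
[S [NP [Pron he]] [VP [V followed] [NP [NP [NP [NP [Det the] [N committee]] [PP [P near] [NP [Det the] [N student]]]] [PP [P from] [NP [Pron he]]]] [Conj and] [NP [Pron everyone]]]]]
The trees differ in how a recursive rule is bracketed over the same span.

9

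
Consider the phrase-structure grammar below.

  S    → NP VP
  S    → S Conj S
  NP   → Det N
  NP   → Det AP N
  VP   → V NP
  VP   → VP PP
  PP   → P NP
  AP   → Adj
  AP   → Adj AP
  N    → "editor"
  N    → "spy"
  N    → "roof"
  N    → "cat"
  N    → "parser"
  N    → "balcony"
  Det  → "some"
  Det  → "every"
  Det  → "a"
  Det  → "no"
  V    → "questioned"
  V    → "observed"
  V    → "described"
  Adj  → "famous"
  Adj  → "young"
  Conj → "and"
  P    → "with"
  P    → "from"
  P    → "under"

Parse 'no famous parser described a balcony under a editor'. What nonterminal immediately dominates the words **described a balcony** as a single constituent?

VP

[S [NP [Det no] [AP [Adj famous]] [N parser]] [VP [VP [V described] [NP [Det a] [N balcony]]] [PP [P under] [NP [Det a] [N editor]]]]]
The span 'described a balcony' is the VP node built by VP → V NP.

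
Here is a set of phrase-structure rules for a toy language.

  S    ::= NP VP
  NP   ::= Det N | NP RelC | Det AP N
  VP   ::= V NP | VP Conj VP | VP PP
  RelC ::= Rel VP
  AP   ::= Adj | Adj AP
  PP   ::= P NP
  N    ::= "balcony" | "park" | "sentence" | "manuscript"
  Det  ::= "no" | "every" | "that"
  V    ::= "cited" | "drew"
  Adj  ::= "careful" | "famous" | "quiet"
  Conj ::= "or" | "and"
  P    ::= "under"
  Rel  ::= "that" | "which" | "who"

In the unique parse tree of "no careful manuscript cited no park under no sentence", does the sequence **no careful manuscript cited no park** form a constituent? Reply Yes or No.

No

[S [NP [Det no] [AP [Adj careful]] [N manuscript]] [VP [VP [V cited] [NP [Det no] [N park]]] [PP [P under] [NP [Det no] [N sentence]]]]]
The smallest constituent containing 'no careful manuscript cited no park' is the S spanning 'no careful manuscript cited no park under no sentence'; no single node in the tree dominates exactly the given words.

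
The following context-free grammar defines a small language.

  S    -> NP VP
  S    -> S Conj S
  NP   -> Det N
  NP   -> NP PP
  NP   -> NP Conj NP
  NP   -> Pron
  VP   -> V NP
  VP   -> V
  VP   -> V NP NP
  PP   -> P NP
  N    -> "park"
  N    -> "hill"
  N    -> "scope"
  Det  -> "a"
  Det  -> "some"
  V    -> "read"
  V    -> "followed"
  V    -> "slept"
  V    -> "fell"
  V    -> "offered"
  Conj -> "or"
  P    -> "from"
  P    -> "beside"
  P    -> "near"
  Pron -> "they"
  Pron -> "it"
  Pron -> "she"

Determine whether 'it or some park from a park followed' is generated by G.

Grammatical

S
  NP
    NP
      NP
        Pron: it
      Conj: or
      NP
        Det: some
        N: park
    PP
      P: from
      NP
        Det: a
        N: park
  VP
    V: followed
The bracketing above is licensed at every node by one of the given productions, with S at the root.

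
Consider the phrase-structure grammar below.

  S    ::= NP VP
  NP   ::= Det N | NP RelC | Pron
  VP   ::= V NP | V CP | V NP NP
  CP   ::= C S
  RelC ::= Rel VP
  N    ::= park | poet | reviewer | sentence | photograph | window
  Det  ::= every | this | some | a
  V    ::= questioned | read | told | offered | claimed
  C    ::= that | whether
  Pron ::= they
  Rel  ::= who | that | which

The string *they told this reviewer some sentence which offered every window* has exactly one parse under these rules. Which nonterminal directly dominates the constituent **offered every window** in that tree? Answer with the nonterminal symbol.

[S [NP [Pron they]] [VP [V told] [NP [Det this] [N reviewer]] [NP [NP [Det some] [N sentence]] [RelC [Rel which] [VP [V offered] [NP [Det every] [N window]]]]]]]
The span 'offered every window' is the VP node built by VP → V NP.
Its mother is the RelC built by RelC → Rel VP.

RelC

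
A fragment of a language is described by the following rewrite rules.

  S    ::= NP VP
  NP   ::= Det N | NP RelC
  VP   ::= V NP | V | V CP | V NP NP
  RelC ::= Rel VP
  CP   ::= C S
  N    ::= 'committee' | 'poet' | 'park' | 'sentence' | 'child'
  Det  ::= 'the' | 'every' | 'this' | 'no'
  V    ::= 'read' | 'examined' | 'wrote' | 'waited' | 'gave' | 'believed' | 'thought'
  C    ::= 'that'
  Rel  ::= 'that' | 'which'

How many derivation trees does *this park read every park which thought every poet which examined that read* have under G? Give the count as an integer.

4

Two of the 4 distinct bracketings:
[S [NP [Det this] [N park]] [VP [V read] [NP [NP [Det every] [N park]] [RelC [Rel which] [VP [V thought] [NP [NP [NP [Det every] [N poet]] [RelC [Rel which] [VP [V examined]]]] [RelC [Rel that] [VP [V read]]]]]]]]]
[S [NP [Det this] [N park]] [VP [V read] [NP [NP [NP [Det every] [N park]] [RelC [Rel which] [VP [V thought] [NP [NP [Det every] [N poet]] [RelC [Rel which] [VP [V examined]]]]]]] [RelC [Rel that] [VP [V read]]]]]]
The trees differ in how a recursive rule is bracketed over the same span.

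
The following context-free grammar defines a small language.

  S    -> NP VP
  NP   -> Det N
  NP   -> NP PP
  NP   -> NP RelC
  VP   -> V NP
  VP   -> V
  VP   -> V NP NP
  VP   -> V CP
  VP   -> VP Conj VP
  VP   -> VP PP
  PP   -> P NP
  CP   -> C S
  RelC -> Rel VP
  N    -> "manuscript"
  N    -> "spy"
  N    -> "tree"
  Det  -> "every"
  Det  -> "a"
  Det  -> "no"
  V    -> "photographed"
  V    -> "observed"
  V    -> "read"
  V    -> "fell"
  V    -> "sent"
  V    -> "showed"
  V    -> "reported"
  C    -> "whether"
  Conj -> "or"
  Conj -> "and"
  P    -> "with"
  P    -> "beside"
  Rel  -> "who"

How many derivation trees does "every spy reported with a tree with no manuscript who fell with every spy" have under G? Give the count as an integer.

10

Two of the 10 distinct bracketings:
[S [NP [Det every] [N spy]] [VP [VP [V reported]] [PP [P with] [NP [NP [Det a] [N tree]] [PP [P with] [NP [NP [NP [Det no] [N manuscript]] [RelC [Rel who] [VP [V fell]]]] [PP [P with] [NP [Det every] [N spy]]]]]]]]]
[S [NP [Det every] [N spy]] [VP [VP [V reported]] [PP [P with] [NP [NP [Det a] [N tree]] [PP [P with] [NP [NP [Det no] [N manuscript]] [RelC [Rel who] [VP [VP [V fell]] [PP [P with] [NP [Det every] [N spy]]]]]]]]]]]
The trees differ in how a recursive rule is bracketed over the same span.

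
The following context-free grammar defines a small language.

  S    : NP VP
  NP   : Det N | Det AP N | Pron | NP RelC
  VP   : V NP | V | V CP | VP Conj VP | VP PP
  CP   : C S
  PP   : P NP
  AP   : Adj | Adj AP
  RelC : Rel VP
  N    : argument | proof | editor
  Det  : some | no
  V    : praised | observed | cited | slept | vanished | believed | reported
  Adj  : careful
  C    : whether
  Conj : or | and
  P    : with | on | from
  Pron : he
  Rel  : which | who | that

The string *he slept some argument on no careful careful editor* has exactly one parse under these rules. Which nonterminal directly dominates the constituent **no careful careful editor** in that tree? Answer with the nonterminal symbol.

PP

[S [NP [Pron he]] [VP [VP [V slept] [NP [Det some] [N argument]]] [PP [P on] [NP [Det no] [AP [Adj careful] [AP [Adj careful]]] [N editor]]]]]
The span 'no careful careful editor' is the NP node built by NP → Det AP N.
Its mother is the PP built by PP → P NP.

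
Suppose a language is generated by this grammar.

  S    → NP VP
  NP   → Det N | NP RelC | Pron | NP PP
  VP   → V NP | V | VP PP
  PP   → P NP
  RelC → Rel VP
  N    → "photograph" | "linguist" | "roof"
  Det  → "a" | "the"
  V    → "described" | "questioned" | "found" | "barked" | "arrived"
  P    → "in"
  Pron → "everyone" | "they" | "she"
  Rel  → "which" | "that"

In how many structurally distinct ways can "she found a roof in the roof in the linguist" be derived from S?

Two of the 5 distinct bracketings:
[S [NP [Pron she]] [VP [V found] [NP [NP [Det a] [N roof]] [PP [P in] [NP [NP [Det the] [N roof]] [PP [P in] [NP [Det the] [N linguist]]]]]]]]
[S [NP [Pron she]] [VP [V found] [NP [NP [NP [Det a] [N roof]] [PP [P in] [NP [Det the] [N roof]]]] [PP [P in] [NP [Det the] [N linguist]]]]]]
The trees differ in how a recursive rule is bracketed over the same span.

5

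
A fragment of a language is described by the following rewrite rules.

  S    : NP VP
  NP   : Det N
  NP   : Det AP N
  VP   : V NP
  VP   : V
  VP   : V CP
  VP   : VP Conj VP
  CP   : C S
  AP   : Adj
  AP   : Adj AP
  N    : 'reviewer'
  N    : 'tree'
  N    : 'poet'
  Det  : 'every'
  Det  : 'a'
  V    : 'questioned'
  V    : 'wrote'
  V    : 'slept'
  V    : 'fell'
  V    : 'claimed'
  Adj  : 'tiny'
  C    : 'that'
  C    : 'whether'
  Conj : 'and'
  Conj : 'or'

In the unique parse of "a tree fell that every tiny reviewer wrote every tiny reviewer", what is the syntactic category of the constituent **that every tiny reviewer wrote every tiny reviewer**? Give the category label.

CP

[S [NP [Det a] [N tree]] [VP [V fell] [CP [C that] [S [NP [Det every] [AP [Adj tiny]] [N reviewer]] [VP [V wrote] [NP [Det every] [AP [Adj tiny]] [N reviewer]]]]]]]
The span 'that every tiny reviewer wrote every tiny reviewer' is the CP node built by CP → C S.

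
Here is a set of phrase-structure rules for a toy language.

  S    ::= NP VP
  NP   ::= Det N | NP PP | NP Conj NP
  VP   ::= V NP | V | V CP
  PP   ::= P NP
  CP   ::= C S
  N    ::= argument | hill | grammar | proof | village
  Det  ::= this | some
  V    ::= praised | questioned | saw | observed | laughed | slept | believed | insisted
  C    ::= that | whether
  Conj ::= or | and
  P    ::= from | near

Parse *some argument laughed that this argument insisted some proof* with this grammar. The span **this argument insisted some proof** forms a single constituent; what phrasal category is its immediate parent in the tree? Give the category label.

CP

[S [NP [Det some] [N argument]] [VP [V laughed] [CP [C that] [S [NP [Det this] [N argument]] [VP [V insisted] [NP [Det some] [N proof]]]]]]]
The span 'this argument insisted some proof' is the S node built by S → NP VP.
Its mother is the CP built by CP → C S.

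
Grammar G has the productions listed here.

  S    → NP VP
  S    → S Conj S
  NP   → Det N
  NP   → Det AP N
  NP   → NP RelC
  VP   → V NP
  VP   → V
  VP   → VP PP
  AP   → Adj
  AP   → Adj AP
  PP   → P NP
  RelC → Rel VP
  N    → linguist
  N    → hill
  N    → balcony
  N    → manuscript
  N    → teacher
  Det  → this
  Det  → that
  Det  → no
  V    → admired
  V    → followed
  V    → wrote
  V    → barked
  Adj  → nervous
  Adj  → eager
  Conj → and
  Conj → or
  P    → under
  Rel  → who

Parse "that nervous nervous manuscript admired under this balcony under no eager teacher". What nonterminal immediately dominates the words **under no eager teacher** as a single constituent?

PP

S
  NP
    Det: that
    AP
      Adj: nervous
      AP
        Adj: nervous
    N: manuscript
  VP
    VP
      VP
        V: admired
      PP
        P: under
        NP
          Det: this
          N: balcony
    PP
      P: under
      NP
        Det: no
        AP
          Adj: eager
        N: teacher
The span 'under no eager teacher' is the PP node built by PP → P NP.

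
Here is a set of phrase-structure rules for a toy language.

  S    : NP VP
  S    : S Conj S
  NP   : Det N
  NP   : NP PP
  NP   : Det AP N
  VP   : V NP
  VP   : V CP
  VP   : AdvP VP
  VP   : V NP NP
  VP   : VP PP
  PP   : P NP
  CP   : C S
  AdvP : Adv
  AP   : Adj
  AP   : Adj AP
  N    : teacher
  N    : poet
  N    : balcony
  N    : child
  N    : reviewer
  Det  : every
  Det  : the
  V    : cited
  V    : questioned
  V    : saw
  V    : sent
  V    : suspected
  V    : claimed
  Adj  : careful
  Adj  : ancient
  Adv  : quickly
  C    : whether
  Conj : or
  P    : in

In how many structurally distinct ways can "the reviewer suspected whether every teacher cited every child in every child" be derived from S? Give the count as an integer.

Two of the 3 distinct bracketings:
[S [NP [Det the] [N reviewer]] [VP [V suspected] [CP [C whether] [S [NP [Det every] [N teacher]] [VP [V cited] [NP [NP [Det every] [N child]] [PP [P in] [NP [Det every] [N child]]]]]]]]]
[S [NP [Det the] [N reviewer]] [VP [V suspected] [CP [C whether] [S [NP [Det every] [N teacher]] [VP [VP [V cited] [NP [Det every] [N child]]] [PP [P in] [NP [Det every] [N child]]]]]]]]
The difference turns on whether NP → NP PP is used at the relevant span, versus an alternative expansion of NP.

3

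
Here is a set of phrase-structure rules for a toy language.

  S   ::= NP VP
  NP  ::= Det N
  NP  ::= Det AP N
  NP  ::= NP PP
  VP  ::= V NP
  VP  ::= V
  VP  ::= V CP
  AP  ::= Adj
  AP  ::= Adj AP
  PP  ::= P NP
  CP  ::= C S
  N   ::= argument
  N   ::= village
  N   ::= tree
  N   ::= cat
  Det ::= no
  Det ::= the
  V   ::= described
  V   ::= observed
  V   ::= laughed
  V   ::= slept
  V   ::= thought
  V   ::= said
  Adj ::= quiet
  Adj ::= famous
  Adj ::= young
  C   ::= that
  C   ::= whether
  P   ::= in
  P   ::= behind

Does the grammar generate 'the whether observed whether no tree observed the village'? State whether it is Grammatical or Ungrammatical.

A Det word can never sit immediately before a C word in any string this grammar generates, so the substring 'the whether' rules out a derivation.

Ungrammatical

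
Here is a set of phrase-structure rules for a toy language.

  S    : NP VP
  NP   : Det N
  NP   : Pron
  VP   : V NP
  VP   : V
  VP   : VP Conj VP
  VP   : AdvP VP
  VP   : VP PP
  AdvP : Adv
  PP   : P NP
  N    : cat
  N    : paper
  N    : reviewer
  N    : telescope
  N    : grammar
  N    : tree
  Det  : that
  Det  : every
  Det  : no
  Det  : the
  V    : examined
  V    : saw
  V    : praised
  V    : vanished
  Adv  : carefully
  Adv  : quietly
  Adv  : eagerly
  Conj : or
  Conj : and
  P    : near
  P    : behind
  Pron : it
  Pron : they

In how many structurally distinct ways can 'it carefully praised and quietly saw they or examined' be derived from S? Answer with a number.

7

Two of the 7 distinct bracketings:
[S [NP [Pron it]] [VP [VP [AdvP [Adv carefully]] [VP [V praised]]] [Conj and] [VP [VP [AdvP [Adv quietly]] [VP [V saw] [NP [Pron they]]]] [Conj or] [VP [V examined]]]]]
[S [NP [Pron it]] [VP [VP [AdvP [Adv carefully]] [VP [V praised]]] [Conj and] [VP [AdvP [Adv quietly]] [VP [VP [V saw] [NP [Pron they]]] [Conj or] [VP [V examined]]]]]]
The trees differ in how a recursive rule is bracketed over the same span.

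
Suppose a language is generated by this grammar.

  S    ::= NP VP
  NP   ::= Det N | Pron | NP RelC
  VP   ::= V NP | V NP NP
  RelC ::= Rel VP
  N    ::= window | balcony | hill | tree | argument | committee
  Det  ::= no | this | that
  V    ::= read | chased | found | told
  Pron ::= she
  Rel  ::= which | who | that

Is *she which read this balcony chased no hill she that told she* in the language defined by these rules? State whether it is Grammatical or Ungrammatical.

Grammatical

[S [NP [NP [Pron she]] [RelC [Rel which] [VP [V read] [NP [Det this] [N balcony]]]]] [VP [V chased] [NP [Det no] [N hill]] [NP [NP [Pron she]] [RelC [Rel that] [VP [V told] [NP [Pron she]]]]]]]
The bracketing above is licensed at every node by one of the given productions, with S at the root.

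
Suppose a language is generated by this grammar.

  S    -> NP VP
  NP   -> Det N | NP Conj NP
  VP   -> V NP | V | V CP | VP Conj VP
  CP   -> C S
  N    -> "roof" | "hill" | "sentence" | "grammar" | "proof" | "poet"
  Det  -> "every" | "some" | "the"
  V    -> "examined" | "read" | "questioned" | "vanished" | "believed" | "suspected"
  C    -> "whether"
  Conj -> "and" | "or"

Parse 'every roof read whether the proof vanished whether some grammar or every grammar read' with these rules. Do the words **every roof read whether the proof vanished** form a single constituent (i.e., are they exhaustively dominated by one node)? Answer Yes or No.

No

[S [NP [Det every] [N roof]] [VP [V read] [CP [C whether] [S [NP [Det the] [N proof]] [VP [V vanished] [CP [C whether] [S [NP [NP [Det some] [N grammar]] [Conj or] [NP [Det every] [N grammar]]] [VP [V read]]]]]]]]]
The smallest constituent containing 'every roof read whether the proof vanished' is the S spanning 'every roof read whether the proof vanished whether some grammar or every grammar read'; no single node in the tree dominates exactly the given words.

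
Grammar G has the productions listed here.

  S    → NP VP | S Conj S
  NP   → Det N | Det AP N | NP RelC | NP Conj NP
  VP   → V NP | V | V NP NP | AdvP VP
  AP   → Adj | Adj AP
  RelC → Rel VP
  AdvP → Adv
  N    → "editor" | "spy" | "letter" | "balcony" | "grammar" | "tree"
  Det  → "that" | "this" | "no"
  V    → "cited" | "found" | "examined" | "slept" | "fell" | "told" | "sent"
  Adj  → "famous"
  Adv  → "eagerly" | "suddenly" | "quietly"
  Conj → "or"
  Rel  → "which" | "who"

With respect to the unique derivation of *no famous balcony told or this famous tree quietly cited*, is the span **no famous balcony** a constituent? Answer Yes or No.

[S [S [NP [Det no] [AP [Adj famous]] [N balcony]] [VP [V told]]] [Conj or] [S [NP [Det this] [AP [Adj famous]] [N tree]] [VP [AdvP [Adv quietly]] [VP [V cited]]]]]
The words 'no famous balcony' are exhaustively dominated by a single NP node (built by NP → Det AP N), so they form a constituent.

Yes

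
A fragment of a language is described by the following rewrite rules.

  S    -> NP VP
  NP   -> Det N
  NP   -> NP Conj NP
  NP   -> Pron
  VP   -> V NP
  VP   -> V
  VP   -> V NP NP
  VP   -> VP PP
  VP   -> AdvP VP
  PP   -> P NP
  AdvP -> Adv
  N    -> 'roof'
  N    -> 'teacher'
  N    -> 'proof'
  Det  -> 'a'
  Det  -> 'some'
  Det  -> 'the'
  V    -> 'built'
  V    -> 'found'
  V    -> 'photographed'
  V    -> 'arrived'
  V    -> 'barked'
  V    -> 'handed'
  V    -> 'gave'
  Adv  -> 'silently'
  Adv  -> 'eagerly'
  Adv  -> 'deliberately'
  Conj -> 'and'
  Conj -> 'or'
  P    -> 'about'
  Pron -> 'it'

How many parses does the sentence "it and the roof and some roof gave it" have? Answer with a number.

2

The two bracketings:
[S [NP [NP [Pron it]] [Conj and] [NP [NP [Det the] [N roof]] [Conj and] [NP [Det some] [N roof]]]] [VP [V gave] [NP [Pron it]]]]
[S [NP [NP [NP [Pron it]] [Conj and] [NP [Det the] [N roof]]] [Conj and] [NP [Det some] [N roof]]] [VP [V gave] [NP [Pron it]]]]
The trees differ in how a recursive rule is bracketed over the same span.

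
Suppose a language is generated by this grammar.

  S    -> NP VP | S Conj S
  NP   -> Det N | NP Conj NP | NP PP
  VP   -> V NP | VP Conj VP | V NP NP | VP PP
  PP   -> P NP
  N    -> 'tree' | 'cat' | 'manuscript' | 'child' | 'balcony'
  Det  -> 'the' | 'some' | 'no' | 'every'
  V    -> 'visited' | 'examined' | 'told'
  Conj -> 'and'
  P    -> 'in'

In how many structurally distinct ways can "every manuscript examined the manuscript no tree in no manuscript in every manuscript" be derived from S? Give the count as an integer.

5

Two of the 5 distinct bracketings:
[S [NP [Det every] [N manuscript]] [VP [V examined] [NP [Det the] [N manuscript]] [NP [NP [Det no] [N tree]] [PP [P in] [NP [NP [Det no] [N manuscript]] [PP [P in] [NP [Det every] [N manuscript]]]]]]]]
[S [NP [Det every] [N manuscript]] [VP [V examined] [NP [Det the] [N manuscript]] [NP [NP [NP [Det no] [N tree]] [PP [P in] [NP [Det no] [N manuscript]]]] [PP [P in] [NP [Det every] [N manuscript]]]]]]
The trees differ in how a recursive rule is bracketed over the same span.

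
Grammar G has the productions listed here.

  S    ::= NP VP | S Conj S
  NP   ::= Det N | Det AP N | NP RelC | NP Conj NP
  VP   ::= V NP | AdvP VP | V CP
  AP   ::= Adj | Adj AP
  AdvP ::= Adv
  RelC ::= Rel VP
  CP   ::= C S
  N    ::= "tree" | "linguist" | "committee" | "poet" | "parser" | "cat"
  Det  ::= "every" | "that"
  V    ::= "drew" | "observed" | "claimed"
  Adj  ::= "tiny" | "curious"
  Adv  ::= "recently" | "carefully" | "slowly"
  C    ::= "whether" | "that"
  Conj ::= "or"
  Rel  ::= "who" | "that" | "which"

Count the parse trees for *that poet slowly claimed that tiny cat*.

1

[S [NP [Det that] [N poet]] [VP [AdvP [Adv slowly]] [VP [V claimed] [NP [Det that] [AP [Adj tiny]] [N cat]]]]]
No rule offers an alternative attachment or grouping for any span, so this is the only derivation.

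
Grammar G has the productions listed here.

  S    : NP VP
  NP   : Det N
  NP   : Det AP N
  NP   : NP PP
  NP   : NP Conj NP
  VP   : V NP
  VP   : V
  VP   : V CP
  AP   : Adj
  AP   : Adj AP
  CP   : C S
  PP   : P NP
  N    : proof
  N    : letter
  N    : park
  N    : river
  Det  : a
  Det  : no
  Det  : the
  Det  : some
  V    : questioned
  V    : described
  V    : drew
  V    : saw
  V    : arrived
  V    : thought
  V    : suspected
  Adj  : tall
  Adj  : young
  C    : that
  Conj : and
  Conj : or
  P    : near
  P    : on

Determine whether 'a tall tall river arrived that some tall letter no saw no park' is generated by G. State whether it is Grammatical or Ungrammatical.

Ungrammatical

An N word can never sit immediately before a Det word in any string this grammar generates, so the substring 'letter no' rules out a derivation.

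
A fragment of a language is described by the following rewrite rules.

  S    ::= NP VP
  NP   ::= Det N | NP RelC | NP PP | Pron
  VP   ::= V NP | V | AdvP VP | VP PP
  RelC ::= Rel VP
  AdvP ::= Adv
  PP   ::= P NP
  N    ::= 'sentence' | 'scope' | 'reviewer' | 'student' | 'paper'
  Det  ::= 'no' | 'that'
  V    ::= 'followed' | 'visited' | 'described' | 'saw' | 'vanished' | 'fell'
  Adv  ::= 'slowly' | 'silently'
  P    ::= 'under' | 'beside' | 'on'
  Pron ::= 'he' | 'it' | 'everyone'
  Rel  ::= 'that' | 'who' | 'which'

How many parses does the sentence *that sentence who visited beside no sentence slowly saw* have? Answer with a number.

2

The two bracketings:
[S [NP [NP [Det that] [N sentence]] [RelC [Rel who] [VP [VP [V visited]] [PP [P beside] [NP [Det no] [N sentence]]]]]] [VP [AdvP [Adv slowly]] [VP [V saw]]]]
[S [NP [NP [NP [Det that] [N sentence]] [RelC [Rel who] [VP [V visited]]]] [PP [P beside] [NP [Det no] [N sentence]]]] [VP [AdvP [Adv slowly]] [VP [V saw]]]]
The difference turns on whether NP → NP PP is used at the relevant span, versus an alternative expansion of NP.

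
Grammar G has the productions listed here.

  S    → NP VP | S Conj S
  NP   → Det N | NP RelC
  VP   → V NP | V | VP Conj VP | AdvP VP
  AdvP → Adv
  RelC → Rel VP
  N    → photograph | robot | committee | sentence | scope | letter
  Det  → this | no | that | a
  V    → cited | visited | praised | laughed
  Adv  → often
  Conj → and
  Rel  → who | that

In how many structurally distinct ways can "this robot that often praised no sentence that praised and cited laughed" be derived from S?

4

Two of the 4 distinct bracketings:
[S [NP [NP [Det this] [N robot]] [RelC [Rel that] [VP [VP [AdvP [Adv often]] [VP [V praised] [NP [NP [Det no] [N sentence]] [RelC [Rel that] [VP [V praised]]]]]] [Conj and] [VP [V cited]]]]] [VP [V laughed]]]
[S [NP [NP [Det this] [N robot]] [RelC [Rel that] [VP [AdvP [Adv often]] [VP [V praised] [NP [NP [Det no] [N sentence]] [RelC [Rel that] [VP [VP [V praised]] [Conj and] [VP [V cited]]]]]]]]] [VP [V laughed]]]
The trees differ in how a recursive rule is bracketed over the same span.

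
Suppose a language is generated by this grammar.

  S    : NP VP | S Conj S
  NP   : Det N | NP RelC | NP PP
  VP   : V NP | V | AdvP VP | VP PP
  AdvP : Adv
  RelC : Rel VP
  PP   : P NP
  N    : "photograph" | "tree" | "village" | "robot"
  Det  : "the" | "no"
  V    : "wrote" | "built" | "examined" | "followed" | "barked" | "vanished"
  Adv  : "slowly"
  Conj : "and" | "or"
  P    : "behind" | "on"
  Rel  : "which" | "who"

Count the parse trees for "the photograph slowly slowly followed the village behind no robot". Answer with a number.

4

Two of the 4 distinct bracketings:
[S [NP [Det the] [N photograph]] [VP [AdvP [Adv slowly]] [VP [AdvP [Adv slowly]] [VP [V followed] [NP [NP [Det the] [N village]] [PP [P behind] [NP [Det no] [N robot]]]]]]]]
[S [NP [Det the] [N photograph]] [VP [AdvP [Adv slowly]] [VP [AdvP [Adv slowly]] [VP [VP [V followed] [NP [Det the] [N village]]] [PP [P behind] [NP [Det no] [N robot]]]]]]]
The difference turns on whether NP → NP PP is used at the relevant span, versus an alternative expansion of NP.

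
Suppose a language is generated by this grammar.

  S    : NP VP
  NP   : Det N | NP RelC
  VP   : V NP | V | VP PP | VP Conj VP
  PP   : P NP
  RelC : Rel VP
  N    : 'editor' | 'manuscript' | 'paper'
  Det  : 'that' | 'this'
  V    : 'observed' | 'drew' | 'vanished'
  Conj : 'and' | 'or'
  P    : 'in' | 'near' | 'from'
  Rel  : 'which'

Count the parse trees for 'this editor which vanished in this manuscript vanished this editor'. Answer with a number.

[S [NP [NP [Det this] [N editor]] [RelC [Rel which] [VP [VP [V vanished]] [PP [P in] [NP [Det this] [N manuscript]]]]]] [VP [V vanished] [NP [Det this] [N editor]]]]
No rule offers an alternative attachment or grouping for any span, so this is the only derivation.

1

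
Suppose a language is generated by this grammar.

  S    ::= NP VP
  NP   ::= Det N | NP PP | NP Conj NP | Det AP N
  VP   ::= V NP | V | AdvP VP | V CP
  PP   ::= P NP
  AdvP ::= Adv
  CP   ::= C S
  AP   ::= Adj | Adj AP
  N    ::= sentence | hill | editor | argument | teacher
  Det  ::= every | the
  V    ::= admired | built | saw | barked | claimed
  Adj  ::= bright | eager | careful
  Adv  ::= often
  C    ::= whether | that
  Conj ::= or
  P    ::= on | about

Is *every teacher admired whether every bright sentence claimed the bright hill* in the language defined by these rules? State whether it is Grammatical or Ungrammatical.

Grammatical

[S [NP [Det every] [N teacher]] [VP [V admired] [CP [C whether] [S [NP [Det every] [AP [Adj bright]] [N sentence]] [VP [V claimed] [NP [Det the] [AP [Adj bright]] [N hill]]]]]]]
Every word is introduced by a lexical rule and the phrasal rules combine the resulting categories into a single S.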